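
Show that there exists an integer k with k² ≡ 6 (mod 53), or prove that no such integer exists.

k = 35

k = 35 works: 35² = 1225, and 1225 − 6 = 1219 = 23·53.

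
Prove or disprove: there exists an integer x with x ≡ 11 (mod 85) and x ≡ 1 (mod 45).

x = 181

gcd(85, 45) = 5. A simultaneous solution exists iff 11 ≡ 1 (mod 5); here 11 mod 5 = 1 = 1 mod 5, so it does.
List candidates x ≡ 11 (mod 85): 11, 96, 181. Modulo 45 these are 11, 6, 1; 181 gives 1 as required.
Check: 181 mod 85 = 11, 181 mod 45 = 1. ✓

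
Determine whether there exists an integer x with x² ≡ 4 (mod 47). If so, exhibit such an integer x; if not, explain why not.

x = 45

Take x = 45. Then 45² = 2025 = 43·47 + 4, so 45² ≡ 4 (mod 47).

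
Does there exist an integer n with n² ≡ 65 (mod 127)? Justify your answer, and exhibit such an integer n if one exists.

127 is prime, so by Euler's criterion 65 is a square mod 127 iff 65^((127−1)/2) = 65^63 ≡ 1 (mod 127).
Squaring successively (mod 127): 65^2 = 4225 ≡ 34; 65^4 ≡ 34² = 1156 ≡ 13; 65^8 ≡ 13² = 169 ≡ 42; 65^16 ≡ 42² = 1764 ≡ 113; 65^32 ≡ 113² = 12769 ≡ 69.
Since 63 = 32 + 16 + 8 + 4 + 2 + 1, 65^63 ≡ 69 · 113 · 42 · 13 · 34 · 65; multiplying out mod 127: 69·113 = 7797 ≡ 50, then 50·42 = 2100 ≡ 68, then 68·13 = 884 ≡ 122, then 122·34 = 4148 ≡ 84, then 84·65 = 5460 ≡ 126. Thus 65^63 ≡ 126 ≡ −1 (mod 127).
By Euler's criterion 65 is a quadratic non-residue mod 127: no n satisfies n² ≡ 65 (mod 127).

No, no such integer exists.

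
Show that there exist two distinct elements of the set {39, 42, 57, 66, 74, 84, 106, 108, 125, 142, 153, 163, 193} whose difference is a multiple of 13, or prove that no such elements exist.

Reduce each element modulo 13: 39↦0, 42↦3, 57↦5, 66↦1, 74↦9, 84↦6, 106↦2, 108↦4, 125↦8, 142↦12, 153↦10, 163↦7, 193↦11.
These 13 residues are pairwise different, hence no difference of two elements is divisible by 13.

No, no such pair exists.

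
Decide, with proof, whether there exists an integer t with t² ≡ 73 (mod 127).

t = 33

t = 33 works: 33² = 1089, and 1089 − 73 = 1016 = 8·127.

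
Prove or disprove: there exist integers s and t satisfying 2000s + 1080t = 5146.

There are no such integers.

Any value of 2000s + 1080t is a multiple of gcd(2000, 1080) = 40.
But 5146 = 40·128 + 26, so 40 ∤ 5146.
So the equation is unsolvable over ℤ.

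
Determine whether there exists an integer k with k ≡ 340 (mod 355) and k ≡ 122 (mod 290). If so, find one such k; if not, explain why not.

No, no such integer exists.

Reduce both congruences modulo 5, which divides 355 and 290: they say k ≡ 340 (mod 5) and k ≡ 122 (mod 5).
But 340 mod 5 = 0 while 122 mod 5 = 2, a contradiction.
So no integer satisfies both congruences.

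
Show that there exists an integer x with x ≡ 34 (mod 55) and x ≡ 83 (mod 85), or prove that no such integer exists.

There is no such integer.

gcd(55, 85) = 5. If x ≡ 34 (mod 55) and x ≡ 83 (mod 85), then x ≡ 34 (mod 5) and x ≡ 83 (mod 5).
However 34 ≡ 4 and 83 ≡ 3 (mod 5), and 4 ≠ 3.
Hence the system has no solution.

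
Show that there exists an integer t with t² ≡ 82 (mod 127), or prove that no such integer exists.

t = 92

Take t = 92. Then 92² = 8464 = 66·127 + 82, so 92² ≡ 82 (mod 127).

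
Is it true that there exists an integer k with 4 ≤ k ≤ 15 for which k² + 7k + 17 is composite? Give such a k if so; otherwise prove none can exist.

At k = 9: 9² + 7·9 + 17 = 161 = 7·23, which is composite.

k = 9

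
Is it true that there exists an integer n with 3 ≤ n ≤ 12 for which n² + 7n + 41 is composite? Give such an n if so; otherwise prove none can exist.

At n = 8: 8² + 7·8 + 41 = 161 = 7·23, which is composite.

n = 8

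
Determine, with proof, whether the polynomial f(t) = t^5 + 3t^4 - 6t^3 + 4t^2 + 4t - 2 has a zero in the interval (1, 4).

f has no root in that interval.

f(1) = 4 and f(4) = 1486, both positive, so a sign-change argument is unavailable; we show f keeps this sign on the whole interval.
Shift to the endpoint 1: with t = 1 + u (0 < u < 3), one computes f(1 + u) = u^5 + 8u^4 + 16u^3 + 14u^2 + 11u + 4.
All 6 nonzero coefficients of this polynomial in u are positive; hence for u > 0 the value is a sum of positive terms (the constant 4 among them).
Therefore f(t) > 0 throughout (1, 4), and f has no zero there.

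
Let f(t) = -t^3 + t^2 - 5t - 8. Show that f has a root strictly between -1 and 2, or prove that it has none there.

No such root exists.

Evaluate at the endpoints: f(-1) = -1, f(2) = -22 — same sign (negative).
The derivative f'(t) = -3t^2 + 2t - 5 is a quadratic with discriminant 2² − 4·(-3)·(-5) = -56 < 0; it never vanishes, so it is always negative (sign of the leading coefficient).
So f is strictly decreasing; between -1 and 2 its values lie between f(-1) = -1 and f(2) = -22, all negative. Therefore f has no root in (-1, 2).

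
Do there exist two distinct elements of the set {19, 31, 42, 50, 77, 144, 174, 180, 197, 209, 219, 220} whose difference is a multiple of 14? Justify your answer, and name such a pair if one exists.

No such pair exists.

Two integers differ by a multiple of 14 exactly when they have the same residue mod 14. The residues are 19↦5, 31↦3, 42↦0, 50↦8, 77↦7, 144↦4, 174↦6, 180↦12, 197↦1, 209↦13, 219↦9, 220↦10.
All 12 residues are distinct, so no two elements differ by a multiple of 14.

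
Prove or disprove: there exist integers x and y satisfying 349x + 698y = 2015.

No such integers exist.

Any value of 349x + 698y is a multiple of gcd(349, 698) = 349.
But 2015 = 349·5 + 270, so 349 ∤ 2015.
Hence no integers x, y satisfy the equation.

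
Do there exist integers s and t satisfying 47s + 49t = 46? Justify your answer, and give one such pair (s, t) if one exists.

s = 26, t = -24

Since gcd(47, 49) = 1, every integer is an integer combination of 47 and 49.
Run the Euclidean algorithm on 49 and 47: 49 = 1·47 + 2, 47 = 23·2 + 1, 2 = 2·1 + 0.
Back-substituting, 1 = 47 − 23·2 = 47 − 23·(49 − 1·47) = −23·49 + 24·47; that is, 47·24 + 49·(-23) = 1.
Scaling by 46 gives the particular solution (s, t) = (1104, -1058).
The general solution is s = 1104 + 49k, t = -1058 − 47k; taking k = -22 gives the smaller pair s = 26, t = -24.
Indeed 47·26 + 49·(-24) = 1222 − 1176 = 46.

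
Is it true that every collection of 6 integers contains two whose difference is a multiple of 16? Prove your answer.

No, the set {21, 22, 23, 24, 25, 26} is a counterexample.

Take the 6 consecutive integers 21, 22, …, 26: their residues mod 16 are all distinct because 6 ≤ 16.
The differences between them range over 1, …, 5, none of which is divisible by 16.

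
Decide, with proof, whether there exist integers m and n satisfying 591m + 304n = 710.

m = 298, n = -577

Since gcd(591, 304) = 1, every integer is an integer combination of 591 and 304.
Dividing repeatedly: 591 = 1·304 + 287, 304 = 1·287 + 17, 287 = 16·17 + 15, 17 = 1·15 + 2, 15 = 7·2 + 1, 2 = 2·1 + 0.
Unwinding: 1 = 15 − 7·2 = 15 − 7·(17 − 1·15) = −7·17 + 8·15 = −7·17 + 8·(287 − 16·17) = 8·287 − 135·17 = 8·287 − 135·(304 − 1·287) = −135·304 + 143·287 = −135·304 + 143·(591 − 1·304) = 143·591 − 278·304, i.e. 591·143 + 304·(-278) = 1.
Times 710: 591·101530 + 304·(-197380) = 710, so (101530, -197380) solves it.
Shifting by a multiple of (304, −591) keeps it a solution: m = 101530 − 333·304 = 298, n = -197380 + 333·591 = -577.
Indeed 591·298 + 304·(-577) = 176118 − 175408 = 710.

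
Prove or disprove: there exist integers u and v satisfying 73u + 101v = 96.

u = 11, v = -7

73 and 101 are coprime, so 73u + 101v ranges over all of ℤ.
Dividing repeatedly: 101 = 1·73 + 28, 73 = 2·28 + 17, 28 = 1·17 + 11, 17 = 1·11 + 6, 11 = 1·6 + 5, 6 = 1·5 + 1, 5 = 5·1 + 0.
Back-substituting, 1 = 6 − 1·5 = 6 − (11 − 1·6) = −11 + 2·6 = −11 + 2·(17 − 1·11) = 2·17 − 3·11 = 2·17 − 3·(28 − 1·17) = −3·28 + 5·17 = −3·28 + 5·(73 − 2·28) = 5·73 − 13·28 = 5·73 − 13·(101 − 1·73) = −13·101 + 18·73; that is, 73·18 + 101·(-13) = 1.
Times 96: 73·1728 + 101·(-1248) = 96, so (1728, -1248) solves it.
Shifting by a multiple of (101, −73) keeps it a solution: u = 1728 − 17·101 = 11, v = -1248 + 17·73 = -7.
Indeed 73·11 + 101·(-7) = 803 − 707 = 96.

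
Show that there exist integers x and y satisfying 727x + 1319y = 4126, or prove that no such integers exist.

x = 960, y = -526

727 and 1319 are coprime, so 727x + 1319y ranges over all of ℤ.
Euclidean algorithm: 1319 = 1·727 + 592, 727 = 1·592 + 135, 592 = 4·135 + 52, 135 = 2·52 + 31, 52 = 1·31 + 21, 31 = 1·21 + 10, 21 = 2·10 + 1, 10 = 10·1 + 0.
Working back up the chain: 1 = 21 − 2·10 = 21 − 2·(31 − 1·21) = −2·31 + 3·21 = −2·31 + 3·(52 − 1·31) = 3·52 − 5·31 = 3·52 − 5·(135 − 2·52) = −5·135 + 13·52 = −5·135 + 13·(592 − 4·135) = 13·592 − 57·135 = 13·592 − 57·(727 − 1·592) = −57·727 + 70·592 = −57·727 + 70·(1319 − 1·727) = 70·1319 − 127·727. So 727·(-127) + 1319·70 = 1.
Times 4126: 727·(-524002) + 1319·288820 = 4126, so (-524002, 288820) solves it.
Adding 398·1319 to x and subtracting 398·727 from y gives the tidier solution (960, -526).
Indeed 727·960 + 1319·(-526) = 697920 − 693794 = 4126.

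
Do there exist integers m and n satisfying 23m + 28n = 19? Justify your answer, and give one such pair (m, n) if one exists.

m = 13, n = -10

23 and 28 are coprime, so 23m + 28n ranges over all of ℤ.
Run the Euclidean algorithm on 28 and 23: 28 = 1·23 + 5, 23 = 4·5 + 3, 5 = 1·3 + 2, 3 = 1·2 + 1, 2 = 2·1 + 0.
Unwinding: 1 = 3 − 1·2 = 3 − (5 − 1·3) = −5 + 2·3 = −5 + 2·(23 − 4·5) = 2·23 − 9·5 = 2·23 − 9·(28 − 1·23) = −9·28 + 11·23, i.e. 23·11 + 28·(-9) = 1.
Times 19: 23·209 + 28·(-171) = 19, so (209, -171) solves it.
Subtracting 7·28 from m and adding 7·23 to n gives the tidier solution (13, -10).
Check: 23·13 + 28·(-10) = 299 − 280 = 19. ✓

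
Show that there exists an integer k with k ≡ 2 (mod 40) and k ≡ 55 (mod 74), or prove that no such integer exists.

gcd(40, 74) = 2. If k ≡ 2 (mod 40) and k ≡ 55 (mod 74), then k ≡ 2 (mod 2) and k ≡ 55 (mod 2).
However 2 ≡ 0 and 55 ≡ 1 (mod 2), and 0 ≠ 1.
So no integer satisfies both congruences.

There is no such integer.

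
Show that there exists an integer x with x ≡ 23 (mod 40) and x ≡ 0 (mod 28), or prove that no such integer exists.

There is no such integer.

Both moduli are multiples of 4 = gcd(40, 28), so any solution would satisfy x ≡ 23 and x ≡ 0 modulo 4 simultaneously.
These are incompatible: 23 − 0 = 23 is not divisible by 4.
Therefore no such x exists.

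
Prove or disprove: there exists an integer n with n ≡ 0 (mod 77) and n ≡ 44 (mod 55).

n = 154

Here gcd(77, 55) = 11, and both 0 and 44 leave remainder 0 mod 11, so the system is consistent.
The integers ≡ 0 (mod 77) are 0, 77, 154, …; their remainders mod 55 are 0, 22, 44, so n = 154 is the first that is ≡ 44 (mod 55).
Verify: 154 = 2·77 + 0 and 154 = 2·55 + 44. ✓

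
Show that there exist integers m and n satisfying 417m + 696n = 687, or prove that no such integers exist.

Since gcd(417, 696) = 3 and 687 = 3·229, Bézout's identity guarantees a solution.
Dividing through by 3 reduces the equation to 139m + 232n = 229.
Dividing repeatedly: 232 = 1·139 + 93, 139 = 1·93 + 46, 93 = 2·46 + 1, 46 = 46·1 + 0.
Unwinding: 1 = 93 − 2·46 = 93 − 2·(139 − 1·93) = −2·139 + 3·93 = −2·139 + 3·(232 − 1·139) = 3·232 − 5·139, i.e. 139·(-5) + 232·3 = 1.
Times 229: 139·(-1145) + 232·687 = 229, so (-1145, 687) solves it.
Shifting by a multiple of (232, −139) keeps it a solution: m = -1145 + 5·232 = 15, n = 687 − 5·139 = -8.
Indeed 417·15 + 696·(-8) = 6255 − 5568 = 687.

m = 15, n = -8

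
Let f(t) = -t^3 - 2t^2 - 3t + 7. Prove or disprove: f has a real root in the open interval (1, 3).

f(1) = 1 and f(3) = -47, which have opposite signs.
f is continuous everywhere (it is a polynomial), in particular on [1, 3].
By the Intermediate Value Theorem f must vanish at some point of (1, 3).

Yes, f has a root in the interval.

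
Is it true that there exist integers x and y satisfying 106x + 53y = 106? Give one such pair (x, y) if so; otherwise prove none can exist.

Since gcd(106, 53) = 53 and 106 = 53·2, Bézout's identity guarantees a solution.
Dividing through by 53 reduces the equation to 2x + 1y = 2.
The coefficient of y is 1, so setting x = 0 and y = 2 already solves it.
Indeed 106·0 + 53·2 = 0 + 106 = 106.

x = 0, y = 2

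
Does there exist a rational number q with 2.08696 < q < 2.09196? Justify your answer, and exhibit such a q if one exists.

Multiplying by 11: 11·2.08696 = 22.95656 and 11·2.09196 = 23.01156, so the integer 23 lies strictly between them.
So q = 23/11 works: it is a ratio of integers, and dividing 11·2.08696 < 23 < 11·2.09196 through by 11 gives 2.08696 < 23/11 < 2.09196.

q = 23/11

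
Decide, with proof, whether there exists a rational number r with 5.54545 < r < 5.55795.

Scale by 9: the interval becomes (49.90905, 50.02155), which contains the integer 50.
Hence 50/9 is a rational number with 5.54545 < 50/9 < 5.55795.

r = 50/9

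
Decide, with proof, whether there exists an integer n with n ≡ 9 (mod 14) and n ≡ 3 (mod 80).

n = 163

Here gcd(14, 80) = 2, and both 9 and 3 leave remainder 1 mod 2, so the system is consistent.
Put n = 9 + 14t, so we need 14t ≡ 74 (mod 80), equivalently (divide by 2) 7t ≡ 37 (mod 40).
Since 7·23 = 161 = 4·40 + 1, the inverse of 7 mod 40 is 23.
Multiplying by 23: t ≡ 23·37 = 851 ≡ 11 (mod 40).
Then n = 9 + 14·11 = 163.
Verify: 163 = 11·14 + 9 and 163 = 2·80 + 3. ✓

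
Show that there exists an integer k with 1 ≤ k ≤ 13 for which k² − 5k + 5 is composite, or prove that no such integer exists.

At k = 10: 10² − 5·10 + 5 = 55 = 5·11, which is composite.

k = 10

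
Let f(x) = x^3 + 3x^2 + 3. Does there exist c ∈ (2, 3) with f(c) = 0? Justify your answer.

No such root exists.

f(2) = 23 and f(3) = 57, both positive, so a sign-change argument is unavailable; we show f keeps this sign on the whole interval.
Shift to the endpoint 2: with x = 2 + u (0 < u < 1), one computes f(2 + u) = u^3 + 9u^2 + 24u + 23.
The nonzero coefficients here are all positive, so for u > 0 every term is positive (or zero), and the constant term 23 is strictly positive.
So f is strictly positive on (2, 3); no root exists in the interval.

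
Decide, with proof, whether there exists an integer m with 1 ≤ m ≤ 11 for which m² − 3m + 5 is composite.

At m = 5: 5² − 3·5 + 5 = 15 = 3·5, which is composite.

m = 5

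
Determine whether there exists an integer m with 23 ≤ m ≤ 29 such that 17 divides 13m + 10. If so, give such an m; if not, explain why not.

m = 28

Scanning upward from m = 23 gives 309, 322, 335, 348, 361, none divisible by 17. m = 28 works, since 13·28 + 10 = 374 = 22·17.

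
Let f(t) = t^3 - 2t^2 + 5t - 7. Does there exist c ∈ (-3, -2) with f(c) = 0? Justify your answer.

No.

f(-3) = -67 and f(-2) = -33, both negative.
f'(t) = 3t^2 - 4t + 5 has discriminant (-4)² − 4·3·5 = -44 < 0, so f' has no real roots and is positive for every real t.
Hence f is strictly increasing on ℝ, and in particular on [-3, -2]. A strictly monotone function with same-sign endpoint values stays negative on the whole interval, so f has no zero in (-3, -2).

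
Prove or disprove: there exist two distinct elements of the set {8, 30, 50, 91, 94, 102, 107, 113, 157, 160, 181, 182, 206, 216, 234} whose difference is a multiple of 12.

Yes: 30 and 102.

Reduce each element mod 12: 8↦8, 30↦6, 50↦2, 91↦7, 94↦10, 102↦6, 107↦11, 113↦5, 157↦1, 160↦4, 181↦1, 182↦2, 206↦2, 216↦0, 234↦6. The residue 6 repeats (at 30 and 102), and 102 − 30 = 72 = 6·12.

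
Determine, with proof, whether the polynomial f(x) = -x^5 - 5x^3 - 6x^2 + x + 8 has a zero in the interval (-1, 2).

f(-1) = 7 and f(2) = -86, which have opposite signs.
f is continuous everywhere (it is a polynomial), in particular on [-1, 2].
By the Intermediate Value Theorem, f takes the value 0 somewhere in the open interval.

Such a root exists.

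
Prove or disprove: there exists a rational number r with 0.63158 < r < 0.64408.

Scale by 11: the interval becomes (6.94738, 7.08488), which contains the integer 7.
Hence 7/11 is a rational number with 0.63158 < 7/11 < 0.64408.

r = 7/11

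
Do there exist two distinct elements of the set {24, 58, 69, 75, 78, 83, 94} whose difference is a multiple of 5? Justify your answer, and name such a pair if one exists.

24 mod 5 = 4 and 69 mod 5 = 4, so 69 − 24 = 45 = 9·5.

Yes: 24 and 69.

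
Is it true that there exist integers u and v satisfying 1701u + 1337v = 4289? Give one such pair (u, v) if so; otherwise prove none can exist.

There are no such integers.

Any value of 1701u + 1337v is a multiple of gcd(1701, 1337) = 7.
But 4289 is not a multiple of 7 (it leaves remainder 5).
So the equation is unsolvable over ℤ.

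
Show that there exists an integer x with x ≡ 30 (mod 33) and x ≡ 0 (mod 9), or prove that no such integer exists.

The moduli are not coprime: gcd(33, 9) = 3. Compatibility requires 3 ∣ (0 − 30) = -30, which holds, so solutions exist.
Step through x = 30, 30 + 33, 30 + 2·33, …: the values 30, 63 reduce mod 9 to 3, 0. The value 63 hits 0.
Indeed 63 ≡ 30 (mod 33) and 63 ≡ 0 (mod 9).

x = 63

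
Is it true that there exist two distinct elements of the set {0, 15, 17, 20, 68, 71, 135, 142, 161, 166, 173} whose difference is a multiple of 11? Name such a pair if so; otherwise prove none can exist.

No such pair exists.

Two integers differ by a multiple of 11 exactly when they have the same residue mod 11. The residues are 0↦0, 15↦4, 17↦6, 20↦9, 68↦2, 71↦5, 135↦3, 142↦10, 161↦7, 166↦1, 173↦8.
These 11 residues are pairwise different, hence no difference of two elements is divisible by 11.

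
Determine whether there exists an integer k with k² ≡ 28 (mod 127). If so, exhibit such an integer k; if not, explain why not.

127 is prime, so by Euler's criterion 28 is a square mod 127 iff 28^((127−1)/2) = 28^63 ≡ 1 (mod 127).
Repeated squaring mod 127: 28^2 = 784 ≡ 22; 28^4 ≡ 22² = 484 ≡ 103; 28^8 ≡ 103² = 10609 ≡ 68; 28^16 ≡ 68² = 4624 ≡ 52; 28^32 ≡ 52² = 2704 ≡ 37.
Since 63 = 32 + 16 + 8 + 4 + 2 + 1, 28^63 ≡ 37 · 52 · 68 · 103 · 22 · 28; multiplying out mod 127: 37·52 = 1924 ≡ 19, then 19·68 = 1292 ≡ 22, then 22·103 = 2266 ≡ 107, then 107·22 = 2354 ≡ 68, then 68·28 = 1904 ≡ 126. Thus 28^63 ≡ 126 ≡ −1 (mod 127).
By Euler's criterion 28 is a quadratic non-residue mod 127: no k satisfies k² ≡ 28 (mod 127).

No such integer exists.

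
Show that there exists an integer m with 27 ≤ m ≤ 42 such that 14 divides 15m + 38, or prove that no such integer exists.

m = 32

Scanning upward from m = 27 gives 443, 458, 473, 488, 503, none divisible by 14. m = 32 works, since 15·32 + 38 = 518 = 37·14.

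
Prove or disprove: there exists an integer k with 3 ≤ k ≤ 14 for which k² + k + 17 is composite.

There is no such integer k in that range.

The values for k = 3, 4, …, 14 are 29, 37, 47, 59, 73, 89, 107, 127, 149, 173, 199, 227, and each of these is prime.
So no value in the range makes the expression composite.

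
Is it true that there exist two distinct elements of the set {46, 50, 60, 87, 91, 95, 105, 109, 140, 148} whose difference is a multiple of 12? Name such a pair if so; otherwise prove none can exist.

No, no such pair exists.

Two integers differ by a multiple of 12 exactly when they have the same residue mod 12. The residues are 46↦10, 50↦2, 60↦0, 87↦3, 91↦7, 95↦11, 105↦9, 109↦1, 140↦8, 148↦4.
These 10 residues are pairwise different, hence no difference of two elements is divisible by 12.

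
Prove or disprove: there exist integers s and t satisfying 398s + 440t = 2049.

No, no such integers exist.

gcd(398, 440) = 2, so every integer of the form 398s + 440t is a multiple of 2.
However 2049 leaves remainder 1 on division by 2.
So the equation is unsolvable over ℤ.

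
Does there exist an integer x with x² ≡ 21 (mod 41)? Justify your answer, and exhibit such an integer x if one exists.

x = 29

Take x = 29. Then 29² = 841 = 20·41 + 21, so 29² ≡ 21 (mod 41).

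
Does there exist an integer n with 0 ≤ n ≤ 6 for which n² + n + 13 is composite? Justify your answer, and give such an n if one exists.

n = 4

At n = 4: 4² + 4 + 13 = 33 = 3·11, which is composite.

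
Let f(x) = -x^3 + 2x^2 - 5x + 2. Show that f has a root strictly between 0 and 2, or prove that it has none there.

f(0) = 2 and f(2) = -8, which have opposite signs.
Since f is a polynomial it is continuous on [0, 2].
By the Intermediate Value Theorem f must vanish at some point of (0, 2).

Yes, f has a root in the interval.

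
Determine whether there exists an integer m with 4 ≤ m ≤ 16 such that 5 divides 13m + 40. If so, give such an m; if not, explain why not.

Try m = 5: 13·5 + 40 = 105 = 21·5, which is divisible by 5.

m = 5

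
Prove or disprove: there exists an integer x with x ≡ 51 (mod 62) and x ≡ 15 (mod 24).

x = 423

The moduli are not coprime: gcd(62, 24) = 2. Compatibility requires 2 ∣ (15 − 51) = -36, which holds, so solutions exist.
List candidates x ≡ 51 (mod 62): 51, 113, 175, 237, 299, 361, 423. Modulo 24 these are 3, 17, 7, 21, 11, 1, 15; 423 gives 15 as required.
Check: 423 mod 62 = 51, 423 mod 24 = 15. ✓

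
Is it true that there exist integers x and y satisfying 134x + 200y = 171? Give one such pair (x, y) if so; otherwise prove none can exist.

Any value of 134x + 200y is a multiple of gcd(134, 200) = 2.
But 171 is not a multiple of 2 (it leaves remainder 1).
Therefore 134x + 200y = 171 has no solution in integers.

No, no such integers exist.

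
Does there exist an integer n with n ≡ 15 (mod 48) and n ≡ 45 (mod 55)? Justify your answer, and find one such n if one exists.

n = 1695

gcd(48, 55) = 1, so the Chinese Remainder Theorem guarantees exactly one residue class mod 2640 satisfying both.
Any solution of the first congruence is n = 15 + 48t; substituting into the second, 48t ≡ 45 − 15 ≡ 30 (mod 55).
Note 48·47 = 2256 ≡ 1 (mod 55) (as 2256 − 1 = 41·55), so 48⁻¹ ≡ 47.
Therefore t ≡ 47·30 = 1410 ≡ 35 (mod 55).
Taking t = 35 gives n = 15 + 48·35 = 1695.
Check: 1695 mod 48 = 15, 1695 mod 55 = 45. ✓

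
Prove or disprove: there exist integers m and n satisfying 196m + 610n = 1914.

Since gcd(196, 610) = 2 and 1914 = 2·957, Bézout's identity guarantees a solution.
Dividing through by 2 reduces the equation to 98m + 305n = 957.
Run the Euclidean algorithm on 305 and 98: 305 = 3·98 + 11, 98 = 8·11 + 10, 11 = 1·10 + 1, 10 = 10·1 + 0.
Working back up the chain: 1 = 11 − 1·10 = 11 − (98 − 8·11) = −98 + 9·11 = −98 + 9·(305 − 3·98) = 9·305 − 28·98. So 98·(-28) + 305·9 = 1.
Multiplying through by 957: m = (-28)·957 = -26796, n = 9·957 = 8613 is a solution.
Shifting by a multiple of (305, −98) keeps it a solution: m = -26796 + 88·305 = 44, n = 8613 − 88·98 = -11.
Check: 196·44 + 610·(-11) = 8624 − 6710 = 1914. ✓

m = 44, n = -11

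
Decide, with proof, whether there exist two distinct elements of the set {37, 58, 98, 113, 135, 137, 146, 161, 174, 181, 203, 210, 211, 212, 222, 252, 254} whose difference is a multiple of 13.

Reduce each element mod 13: 37↦11, 58↦6, 98↦7, 113↦9, 135↦5, 137↦7, 146↦3, 161↦5, 174↦5, 181↦12, 203↦8, 210↦2, 211↦3, 212↦4, 222↦1, 252↦5, 254↦7. The residue 7 repeats (at 98 and 137), and 137 − 98 = 39 = 3·13.

Yes: 98 and 137.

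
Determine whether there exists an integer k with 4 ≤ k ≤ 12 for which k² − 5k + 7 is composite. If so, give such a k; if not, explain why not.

At k = 10: 10² − 5·10 + 7 = 57 = 3·19, which is composite.

k = 10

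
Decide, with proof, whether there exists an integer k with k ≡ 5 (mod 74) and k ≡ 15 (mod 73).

Since 74 and 73 share no common factor, CRT says the pair of congruences has a solution (unique mod 5402).
Any solution of the first congruence is k = 5 + 74t; substituting into the second, 74t ≡ 15 − 5 ≡ 10 (mod 73).
74 ≡ 1 (mod 73), so this reads 1t ≡ 10 (mod 73). So t ≡ 10 (mod 73).
With t = 10: k = 5 + 74·10 = 745.
Indeed 745 ≡ 5 (mod 74) and 745 ≡ 15 (mod 73).

k = 745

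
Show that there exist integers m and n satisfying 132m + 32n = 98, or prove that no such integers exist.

There are no such integers.

Any value of 132m + 32n is a multiple of gcd(132, 32) = 4.
But 98 = 4·24 + 2, so 4 ∤ 98.
Therefore 132m + 32n = 98 has no solution in integers.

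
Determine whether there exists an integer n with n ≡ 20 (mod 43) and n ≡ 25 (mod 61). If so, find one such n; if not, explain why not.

gcd(43, 61) = 1, so the Chinese Remainder Theorem guarantees exactly one residue class mod 2623 satisfying both.
Write n = 20 + 43t and require 20 + 43t ≡ 25 (mod 61), i.e. 43t ≡ 5 (mod 61).
Note 43·44 = 1892 ≡ 1 (mod 61) (as 1892 − 1 = 31·61), so 43⁻¹ ≡ 44.
Therefore t ≡ 44·5 = 220 ≡ 37 (mod 61).
Taking t = 37 gives n = 20 + 43·37 = 1611.
Verify: 1611 = 37·43 + 20 and 1611 = 26·61 + 25. ✓

n = 1611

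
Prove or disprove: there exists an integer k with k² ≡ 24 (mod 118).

No such integer exists.

Reduce modulo the prime factor 59 of 118: any solution would satisfy k² ≡ 24 (mod 59).
Apply Euler's criterion with the prime 59: 24 is a quadratic residue iff 24^29 ≡ 1 (mod 59), and a non-residue iff it is ≡ −1.
Squaring successively (mod 59): 24^2 = 576 ≡ 45; 24^4 ≡ 45² = 2025 ≡ 19; 24^8 ≡ 19² = 361 ≡ 7; 24^16 ≡ 7² = 49 ≡ 49.
Since 29 = 16 + 8 + 4 + 1, 24^29 ≡ 49 · 7 · 19 · 24; multiplying out mod 59: 49·7 = 343 ≡ 48, then 48·19 = 912 ≡ 27, then 27·24 = 648 ≡ 58. Thus 24^29 ≡ 58 ≡ −1 (mod 59).
The value −1 means 24 is a non-residue modulo 59, so k² ≡ 24 (mod 59) is impossible.
So 24 is not a square mod 59, and hence 24 is not a square mod 118.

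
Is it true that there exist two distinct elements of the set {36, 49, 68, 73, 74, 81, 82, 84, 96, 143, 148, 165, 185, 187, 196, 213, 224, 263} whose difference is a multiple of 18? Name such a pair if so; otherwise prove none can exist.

Residues mod 18: 36↦0, 49↦13, 68↦14, 73↦1, 74↦2, 81↦9, 82↦10, 84↦12, 96↦6, 143↦17, 148↦4, 165↦3, 185↦5, 187↦7, 196↦16, 213↦15, 224↦8, 263↦11.
No residue repeats among the 18 elements, so no pair has difference ≡ 0 (mod 18).

No such pair exists.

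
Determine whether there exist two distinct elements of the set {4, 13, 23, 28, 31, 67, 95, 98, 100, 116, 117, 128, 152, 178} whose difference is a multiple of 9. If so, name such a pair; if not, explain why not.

Yes: 4 and 13.

Reduce each element mod 9: 4↦4, 13↦4, 23↦5, 28↦1, 31↦4, 67↦4, 95↦5, 98↦8, 100↦1, 116↦8, 117↦0, 128↦2, 152↦8, 178↦7. The residue 4 repeats (at 4 and 13), and 13 − 4 = 9 = 1·9.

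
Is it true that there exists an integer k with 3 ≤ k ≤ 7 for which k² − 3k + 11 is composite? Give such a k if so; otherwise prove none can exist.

k = 7

At k = 7: 7² − 3·7 + 11 = 39 = 3·13, which is composite.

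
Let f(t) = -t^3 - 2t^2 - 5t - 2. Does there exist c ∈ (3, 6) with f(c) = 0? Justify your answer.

f has no root in that interval.

f(3) = -62 and f(6) = -320, both negative.
The derivative f'(t) = -3t^2 - 4t - 5 is a quadratic with discriminant (-4)² − 4·(-3)·(-5) = -44 < 0; it never vanishes, so it is always negative (sign of the leading coefficient).
Hence f is strictly decreasing on ℝ, and in particular on [3, 6]. A strictly monotone function with same-sign endpoint values stays negative on the whole interval, so f has no zero in (3, 6).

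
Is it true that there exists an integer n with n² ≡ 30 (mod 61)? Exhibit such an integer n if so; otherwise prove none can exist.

61 is prime, so by Euler's criterion 30 is a square mod 61 iff 30^((61−1)/2) = 30^30 ≡ 1 (mod 61).
Repeated squaring mod 61: 30^2 = 900 ≡ 46; 30^4 ≡ 46² = 2116 ≡ 42; 30^8 ≡ 42² = 1764 ≡ 56; 30^16 ≡ 56² = 3136 ≡ 25.
Since 30 = 16 + 8 + 4 + 2, 30^30 ≡ 25 · 56 · 42 · 46; multiplying out mod 61: 25·56 = 1400 ≡ 58, then 58·42 = 2436 ≡ 57, then 57·46 = 2622 ≡ 60. Thus 30^30 ≡ 60 ≡ −1 (mod 61).
By Euler's criterion 30 is a quadratic non-residue mod 61: no n satisfies n² ≡ 30 (mod 61).

No such integer exists.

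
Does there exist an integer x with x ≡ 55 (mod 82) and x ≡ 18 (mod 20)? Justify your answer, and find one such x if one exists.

gcd(82, 20) = 2. If x ≡ 55 (mod 82) and x ≡ 18 (mod 20), then x ≡ 55 (mod 2) and x ≡ 18 (mod 2).
These are incompatible: 55 − 18 = 37 is not divisible by 2.
So no integer satisfies both congruences.

There is no such integer.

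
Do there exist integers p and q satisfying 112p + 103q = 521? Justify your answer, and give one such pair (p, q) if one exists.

p = 35, q = -33

112 and 103 are coprime, so 112p + 103q ranges over all of ℤ.
Run the Euclidean algorithm on 112 and 103: 112 = 1·103 + 9, 103 = 11·9 + 4, 9 = 2·4 + 1, 4 = 4·1 + 0.
Working back up the chain: 1 = 9 − 2·4 = 9 − 2·(103 − 11·9) = −2·103 + 23·9 = −2·103 + 23·(112 − 1·103) = 23·112 − 25·103. So 112·23 + 103·(-25) = 1.
Multiplying through by 521: p = 23·521 = 11983, q = (-25)·521 = -13025 is a solution.
Subtracting 116·103 from p and adding 116·112 to q gives the tidier solution (35, -33).
Indeed 112·35 + 103·(-33) = 3920 − 3399 = 521.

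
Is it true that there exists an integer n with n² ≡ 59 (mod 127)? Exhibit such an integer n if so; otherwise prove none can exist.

Apply Euler's criterion with the prime 127: 59 is a quadratic residue iff 59^63 ≡ 1 (mod 127), and a non-residue iff it is ≡ −1.
Squaring successively (mod 127): 59^2 = 3481 ≡ 52; 59^4 ≡ 52² = 2704 ≡ 37; 59^8 ≡ 37² = 1369 ≡ 99; 59^16 ≡ 99² = 9801 ≡ 22; 59^32 ≡ 22² = 484 ≡ 103.
Since 63 = 32 + 16 + 8 + 4 + 2 + 1, 59^63 ≡ 103 · 22 · 99 · 37 · 52 · 59; multiplying out mod 127: 103·22 = 2266 ≡ 107, then 107·99 = 10593 ≡ 52, then 52·37 = 1924 ≡ 19, then 19·52 = 988 ≡ 99, then 99·59 = 5841 ≡ 126. Thus 59^63 ≡ 126 ≡ −1 (mod 127).
The value −1 means 59 is a non-residue modulo 127, so n² ≡ 59 (mod 127) is impossible.

No, no such integer exists.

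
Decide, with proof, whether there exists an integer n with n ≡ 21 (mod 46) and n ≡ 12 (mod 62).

There is no such integer.

Reduce both congruences modulo 2, which divides 46 and 62: they say n ≡ 21 (mod 2) and n ≡ 12 (mod 2).
But 21 mod 2 = 1 while 12 mod 2 = 0, a contradiction.
Hence the system has no solution.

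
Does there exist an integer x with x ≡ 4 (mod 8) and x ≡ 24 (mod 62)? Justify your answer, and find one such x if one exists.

x = 148

The moduli are not coprime: gcd(8, 62) = 2. Compatibility requires 2 ∣ (24 − 4) = 20, which holds, so solutions exist.
Put x = 4 + 8t, so we need 8t ≡ 20 (mod 62), equivalently (divide by 2) 4t ≡ 10 (mod 31).
Invert 4 mod 31 by the Euclidean algorithm: 31 = 7·4 + 3, 4 = 1·3 + 1, 3 = 3·1 + 0; back-substituting, 1 = 4 − 1·3 = 4 − (31 − 7·4) = −31 + 8·4. Hence 4·8 ≡ 1, so 4⁻¹ ≡ 8 (mod 31).
Therefore t ≡ 8·10 = 80 ≡ 18 (mod 31).
Then x = 4 + 8·18 = 148.
Indeed 148 ≡ 4 (mod 8) and 148 ≡ 24 (mod 62).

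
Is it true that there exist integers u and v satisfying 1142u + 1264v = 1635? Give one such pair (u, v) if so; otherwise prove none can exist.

Any value of 1142u + 1264v is a multiple of gcd(1142, 1264) = 2.
But 1635 = 2·817 + 1, so 2 ∤ 1635.
So the equation is unsolvable over ℤ.

There are no such integers.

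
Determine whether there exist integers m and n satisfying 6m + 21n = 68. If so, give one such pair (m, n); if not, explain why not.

No such integers exist.

gcd(6, 21) = 3, so every integer of the form 6m + 21n is a multiple of 3.
But 68 is not a multiple of 3 (it leaves remainder 2).
So the equation is unsolvable over ℤ.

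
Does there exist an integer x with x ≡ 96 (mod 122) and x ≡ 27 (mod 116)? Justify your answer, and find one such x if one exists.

No such integer exists.

Both moduli are multiples of 2 = gcd(122, 116), so any solution would satisfy x ≡ 96 and x ≡ 27 modulo 2 simultaneously.
However 96 ≡ 0 and 27 ≡ 1 (mod 2), and 0 ≠ 1.
So no integer satisfies both congruences.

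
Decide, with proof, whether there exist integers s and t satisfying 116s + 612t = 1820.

s = 79, t = -12

Every value of 116s + 612t is a multiple of gcd(116, 612) = 4; since 4 ∣ 1820, solutions exist.
Dividing through by 4 reduces the equation to 29s + 153t = 455.
Dividing repeatedly: 153 = 5·29 + 8, 29 = 3·8 + 5, 8 = 1·5 + 3, 5 = 1·3 + 2, 3 = 1·2 + 1, 2 = 2·1 + 0.
Working back up the chain: 1 = 3 − 1·2 = 3 − (5 − 1·3) = −5 + 2·3 = −5 + 2·(8 − 1·5) = 2·8 − 3·5 = 2·8 − 3·(29 − 3·8) = −3·29 + 11·8 = −3·29 + 11·(153 − 5·29) = 11·153 − 58·29. So 29·(-58) + 153·11 = 1.
Scaling by 455 gives the particular solution (s, t) = (-26390, 5005).
Adding 173·153 to s and subtracting 173·29 from t gives the tidier solution (79, -12).
Check: 116·79 + 612·(-12) = 9164 − 7344 = 1820. ✓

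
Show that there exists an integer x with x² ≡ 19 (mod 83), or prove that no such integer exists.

There is no such integer.

Apply Euler's criterion with the prime 83: 19 is a quadratic residue iff 19^41 ≡ 1 (mod 83), and a non-residue iff it is ≡ −1.
Repeated squaring mod 83: 19^2 = 361 ≡ 29; 19^4 ≡ 29² = 841 ≡ 11; 19^8 ≡ 11² = 121 ≡ 38; 19^16 ≡ 38² = 1444 ≡ 33; 19^32 ≡ 33² = 1089 ≡ 10.
Since 41 = 32 + 8 + 1, 19^41 ≡ 10 · 38 · 19; multiplying out mod 83: 10·38 = 380 ≡ 48, then 48·19 = 912 ≡ 82. Thus 19^41 ≡ 82 ≡ −1 (mod 83).
The value −1 means 19 is a non-residue modulo 83, so x² ≡ 19 (mod 83) is impossible.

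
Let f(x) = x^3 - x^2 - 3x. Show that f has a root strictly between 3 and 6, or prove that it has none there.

No.

The endpoint values f(3) = 9 and f(6) = 162 are both positive. Claim: f(x) > 0 for every x in (3, 6).
Shift to the endpoint 3: with x = 3 + u (0 < u < 3), one computes f(3 + u) = u^3 + 8u^2 + 18u + 9.
The nonzero coefficients here are all positive, so for u > 0 every term is positive (or zero), and the constant term 9 is strictly positive.
So f is strictly positive on (3, 6); no root exists in the interval.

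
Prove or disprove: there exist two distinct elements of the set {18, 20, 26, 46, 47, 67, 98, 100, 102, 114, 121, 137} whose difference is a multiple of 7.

The pair (18, 46) works.

18 mod 7 = 4 and 46 mod 7 = 4, so 46 − 18 = 28 = 4·7.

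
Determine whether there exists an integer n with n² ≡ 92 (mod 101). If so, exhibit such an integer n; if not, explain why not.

n = 71

n = 71 works: 71² = 5041, and 5041 − 92 = 4949 = 49·101.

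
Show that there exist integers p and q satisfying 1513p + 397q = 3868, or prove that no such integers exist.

p = 49, q = -177

Since gcd(1513, 397) = 1, every integer is an integer combination of 1513 and 397.
Dividing repeatedly: 1513 = 3·397 + 322, 397 = 1·322 + 75, 322 = 4·75 + 22, 75 = 3·22 + 9, 22 = 2·9 + 4, 9 = 2·4 + 1, 4 = 4·1 + 0.
Working back up the chain: 1 = 9 − 2·4 = 9 − 2·(22 − 2·9) = −2·22 + 5·9 = −2·22 + 5·(75 − 3·22) = 5·75 − 17·22 = 5·75 − 17·(322 − 4·75) = −17·322 + 73·75 = −17·322 + 73·(397 − 1·322) = 73·397 − 90·322 = 73·397 − 90·(1513 − 3·397) = −90·1513 + 343·397. So 1513·(-90) + 397·343 = 1.
Times 3868: 1513·(-348120) + 397·1326724 = 3868, so (-348120, 1326724) solves it.
Shifting by a multiple of (397, −1513) keeps it a solution: p = -348120 + 877·397 = 49, q = 1326724 − 877·1513 = -177.
Indeed 1513·49 + 397·(-177) = 74137 − 70269 = 3868.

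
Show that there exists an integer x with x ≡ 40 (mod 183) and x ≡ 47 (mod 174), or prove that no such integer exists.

gcd(183, 174) = 3. If x ≡ 40 (mod 183) and x ≡ 47 (mod 174), then x ≡ 40 (mod 3) and x ≡ 47 (mod 3).
But 40 mod 3 = 1 while 47 mod 3 = 2, a contradiction.
Therefore no such x exists.

There is no such integer.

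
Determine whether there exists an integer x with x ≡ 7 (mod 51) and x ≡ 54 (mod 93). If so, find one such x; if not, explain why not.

No, no such integer exists.

Reduce both congruences modulo 3, which divides 51 and 93: they say x ≡ 7 (mod 3) and x ≡ 54 (mod 3).
But 7 mod 3 = 1 while 54 mod 3 = 0, a contradiction.
Hence the system has no solution.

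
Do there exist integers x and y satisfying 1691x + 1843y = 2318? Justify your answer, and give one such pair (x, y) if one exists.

gcd(1691, 1843) = 19, and 19 divides 2318, so integer solutions exist.
Dividing through by 19 reduces the equation to 89x + 97y = 122.
Dividing repeatedly: 97 = 1·89 + 8, 89 = 11·8 + 1, 8 = 8·1 + 0.
Working back up the chain: 1 = 89 − 11·8 = 89 − 11·(97 − 1·89) = −11·97 + 12·89. So 89·12 + 97·(-11) = 1.
Times 122: 89·1464 + 97·(-1342) = 122, so (1464, -1342) solves it.
Shifting by a multiple of (97, −89) keeps it a solution: x = 1464 − 15·97 = 9, y = -1342 + 15·89 = -7.
Indeed 1691·9 + 1843·(-7) = 15219 − 12901 = 2318.

x = 9, y = -7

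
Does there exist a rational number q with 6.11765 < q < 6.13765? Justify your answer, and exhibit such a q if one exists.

q = 49/8

Multiplying by 8: 8·6.11765 = 48.94120 and 8·6.13765 = 49.10120, so the integer 49 lies strictly between them.
So q = 49/8 works: it is a ratio of integers, and dividing 8·6.11765 < 49 < 8·6.13765 through by 8 gives 6.11765 < 49/8 < 6.13765.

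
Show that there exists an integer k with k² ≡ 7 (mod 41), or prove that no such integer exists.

No such integer exists.

Apply Euler's criterion with the prime 41: 7 is a quadratic residue iff 7^20 ≡ 1 (mod 41), and a non-residue iff it is ≡ −1.
Repeated squaring mod 41: 7^2 = 49 ≡ 8; 7^4 ≡ 8² = 64 ≡ 23; 7^8 ≡ 23² = 529 ≡ 37; 7^16 ≡ 37² = 1369 ≡ 16.
Since 20 = 16 + 4, 7^20 ≡ 16 · 23; multiplying out mod 41: 16·23 = 368 ≡ 40. Thus 7^20 ≡ 40 ≡ −1 (mod 41).
By Euler's criterion 7 is a quadratic non-residue mod 41: no k satisfies k² ≡ 7 (mod 41).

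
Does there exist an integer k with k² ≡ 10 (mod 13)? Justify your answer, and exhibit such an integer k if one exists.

k = 6

k = 6 works: 6² = 36, and 36 − 10 = 26 = 2·13.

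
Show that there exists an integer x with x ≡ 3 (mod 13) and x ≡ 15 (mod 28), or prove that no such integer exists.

x = 211

gcd(13, 28) = 1, so the Chinese Remainder Theorem guarantees exactly one residue class mod 364 satisfying both.
Write x = 3 + 13t and require 3 + 13t ≡ 15 (mod 28), i.e. 13t ≡ 12 (mod 28).
Note 13·13 = 169 ≡ 1 (mod 28) (as 169 − 1 = 6·28), so 13⁻¹ ≡ 13.
Multiplying by 13: t ≡ 13·12 = 156 ≡ 16 (mod 28).
Taking t = 16 gives x = 3 + 13·16 = 211.
Check: 211 mod 13 = 3, 211 mod 28 = 15. ✓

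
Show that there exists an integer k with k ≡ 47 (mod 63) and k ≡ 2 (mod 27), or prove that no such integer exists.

k = 110

Here gcd(63, 27) = 9, and both 47 and 2 leave remainder 2 mod 9, so the system is consistent.
Step through k = 47, 47 + 63, 47 + 2·63, …: the values 47, 110 reduce mod 27 to 20, 2. The value 110 hits 2.
Indeed 110 ≡ 47 (mod 63) and 110 ≡ 2 (mod 27).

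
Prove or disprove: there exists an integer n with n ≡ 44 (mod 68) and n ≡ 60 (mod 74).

n = 1540

The moduli are not coprime: gcd(68, 74) = 2. Compatibility requires 2 ∣ (60 − 44) = 16, which holds, so solutions exist.
Write n = 44 + 68t. Then 68t ≡ 60 − 44 ≡ 16 (mod 74); dividing through by 2 gives 34t ≡ 8 (mod 37).
Since 34·12 = 408 = 11·37 + 1, the inverse of 34 mod 37 is 12.
Multiplying by 12: t ≡ 12·8 = 96 ≡ 22 (mod 37).
Then n = 44 + 68·22 = 1540.
Verify: 1540 = 22·68 + 44 and 1540 = 20·74 + 60. ✓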